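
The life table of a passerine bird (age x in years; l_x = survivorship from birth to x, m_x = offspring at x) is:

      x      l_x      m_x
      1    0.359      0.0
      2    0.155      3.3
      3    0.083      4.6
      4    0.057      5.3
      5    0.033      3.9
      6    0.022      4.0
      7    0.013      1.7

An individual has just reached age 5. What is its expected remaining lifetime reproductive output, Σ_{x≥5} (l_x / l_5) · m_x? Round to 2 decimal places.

7.24

l_5 = 0.033. Conditional survival from age 5 to x is l_x / l_5.
  x=5: (0.033/0.033) × 3.9 = 3.9000
  x=6: (0.022/0.033) × 4.0 = 2.6667
  x=7: (0.013/0.033) × 1.7 = 0.6697
Sum = 3.9000 + 2.6667 + 0.6697 = 7.2364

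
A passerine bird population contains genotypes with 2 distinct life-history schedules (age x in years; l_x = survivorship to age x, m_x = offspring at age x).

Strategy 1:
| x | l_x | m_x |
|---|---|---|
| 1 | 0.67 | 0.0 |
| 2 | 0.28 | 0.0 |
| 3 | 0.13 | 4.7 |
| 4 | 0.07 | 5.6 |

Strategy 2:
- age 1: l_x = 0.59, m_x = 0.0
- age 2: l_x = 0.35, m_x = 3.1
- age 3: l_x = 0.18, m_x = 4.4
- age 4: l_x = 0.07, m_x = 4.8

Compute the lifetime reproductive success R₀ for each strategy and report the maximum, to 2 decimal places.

Strategy 1: R₀ = 0.67×0.0 + 0.28×0.0 + 0.13×4.7 + 0.07×5.6 = 1.0030
Strategy 2: R₀ = 0.59×0.0 + 0.35×3.1 + 0.18×4.4 + 0.07×4.8 = 2.2130
Highest R₀: strategy 2 with 2.2130.

2.21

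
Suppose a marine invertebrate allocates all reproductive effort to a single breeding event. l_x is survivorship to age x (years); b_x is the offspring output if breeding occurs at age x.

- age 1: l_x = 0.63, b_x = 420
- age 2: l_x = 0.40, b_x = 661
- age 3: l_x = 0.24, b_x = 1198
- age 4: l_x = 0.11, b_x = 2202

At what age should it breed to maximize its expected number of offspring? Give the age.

3

Expected offspring if breeding at age x = l_x × b_x:
  age 1: 0.63 × 420 = 264.600
  age 2: 0.40 × 661 = 264.400
  age 3: 0.24 × 1198 = 287.520
  age 4: 0.11 × 2202 = 242.220
Maximum at age 3 (287.520).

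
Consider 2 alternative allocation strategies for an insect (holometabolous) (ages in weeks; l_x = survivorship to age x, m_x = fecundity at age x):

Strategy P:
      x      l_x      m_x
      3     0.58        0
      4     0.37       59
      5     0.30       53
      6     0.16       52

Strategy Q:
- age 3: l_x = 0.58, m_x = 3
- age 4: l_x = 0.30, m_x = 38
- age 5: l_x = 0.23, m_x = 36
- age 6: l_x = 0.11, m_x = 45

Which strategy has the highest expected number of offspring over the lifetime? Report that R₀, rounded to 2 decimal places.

Strategy P: R₀ = 0.58×0 + 0.37×59 + 0.30×53 + 0.16×52 = 46.0500
Strategy Q: R₀ = 0.58×3 + 0.30×38 + 0.23×36 + 0.11×45 = 26.3700
Highest R₀: strategy P with 46.0500.

46.05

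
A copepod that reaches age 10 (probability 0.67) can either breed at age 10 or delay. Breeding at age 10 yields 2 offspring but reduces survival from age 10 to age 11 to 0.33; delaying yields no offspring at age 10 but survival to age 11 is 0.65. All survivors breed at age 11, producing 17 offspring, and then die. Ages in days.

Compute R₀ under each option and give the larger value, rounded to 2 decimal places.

breed at age 10: R₀ = 0.67 × (2 + 0.33 × 17) = 0.67 × 7.6100 = 5.0987
delay to age 11: R₀ = 0.67 × (0.65 × 17) = 0.67 × 11.0500 = 7.4035
Higher: delay to age 11 (7.4035).

7.40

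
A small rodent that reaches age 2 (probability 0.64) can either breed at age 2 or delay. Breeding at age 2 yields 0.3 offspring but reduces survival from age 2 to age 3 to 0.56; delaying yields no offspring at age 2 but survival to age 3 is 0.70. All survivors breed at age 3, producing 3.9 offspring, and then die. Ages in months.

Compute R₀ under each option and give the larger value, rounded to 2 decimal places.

1.75

breed at age 2: R₀ = 0.64 × (0.3 + 0.56 × 3.9) = 0.64 × 2.4840 = 1.5898
delay to age 3: R₀ = 0.64 × (0.70 × 3.9) = 0.64 × 2.7300 = 1.7472
Higher: delay to age 3 (1.7472).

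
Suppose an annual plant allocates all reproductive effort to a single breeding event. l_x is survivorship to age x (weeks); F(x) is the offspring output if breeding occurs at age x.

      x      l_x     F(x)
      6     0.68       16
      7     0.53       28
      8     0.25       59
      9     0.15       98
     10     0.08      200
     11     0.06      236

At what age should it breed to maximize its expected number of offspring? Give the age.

10

Expected offspring if breeding at age x = l_x × F(x):
  age 6: 0.68 × 16 = 10.880
  age 7: 0.53 × 28 = 14.840
  age 8: 0.25 × 59 = 14.750
  age 9: 0.15 × 98 = 14.700
  age 10: 0.08 × 200 = 16.000
  age 11: 0.06 × 236 = 14.160
Maximum at age 10 (16.000).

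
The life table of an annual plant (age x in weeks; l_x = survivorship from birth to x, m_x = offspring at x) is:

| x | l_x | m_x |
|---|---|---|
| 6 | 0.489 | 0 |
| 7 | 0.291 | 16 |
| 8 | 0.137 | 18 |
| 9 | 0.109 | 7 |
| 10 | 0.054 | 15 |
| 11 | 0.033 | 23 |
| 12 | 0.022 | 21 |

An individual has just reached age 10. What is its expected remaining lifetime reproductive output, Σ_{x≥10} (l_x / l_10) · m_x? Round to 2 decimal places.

l_10 = 0.054. Conditional survival from age 10 to x is l_x / l_10.
  x=10: (0.054/0.054) × 15 = 15.0000
  x=11: (0.033/0.054) × 23 = 14.0556
  x=12: (0.022/0.054) × 21 = 8.5556
Sum = 15.0000 + 14.0556 + 8.5556 = 37.6111

37.61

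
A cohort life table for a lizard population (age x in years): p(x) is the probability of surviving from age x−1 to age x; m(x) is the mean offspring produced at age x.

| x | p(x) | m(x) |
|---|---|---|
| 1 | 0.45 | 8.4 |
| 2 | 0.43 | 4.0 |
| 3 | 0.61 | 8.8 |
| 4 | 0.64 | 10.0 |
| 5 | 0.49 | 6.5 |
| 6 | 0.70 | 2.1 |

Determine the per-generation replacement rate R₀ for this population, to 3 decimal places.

Survivorship from birth: l_x = p_1·p_2·…·p_x.
  l_1 = 0.45000
  l_2 = 0.19350
  l_3 = 0.11804
  l_4 = 0.07554
  l_5 = 0.03702
  l_6 = 0.02591
R₀ = Σ l_x m(x):
  age 1: 0.45000 × 8.4 = 3.7800
  age 2: 0.19350 × 4.0 = 0.7740
  age 3: 0.11804 × 8.8 = 1.0388
  age 4: 0.07554 × 10.0 = 0.7554
  age 5: 0.03702 × 6.5 = 0.2406
  age 6: 0.02591 × 2.1 = 0.0544
R₀ = 3.7800 + 0.7740 + 1.0388 + 0.7554 + 0.2406 + 0.0544 = 6.6432

6.643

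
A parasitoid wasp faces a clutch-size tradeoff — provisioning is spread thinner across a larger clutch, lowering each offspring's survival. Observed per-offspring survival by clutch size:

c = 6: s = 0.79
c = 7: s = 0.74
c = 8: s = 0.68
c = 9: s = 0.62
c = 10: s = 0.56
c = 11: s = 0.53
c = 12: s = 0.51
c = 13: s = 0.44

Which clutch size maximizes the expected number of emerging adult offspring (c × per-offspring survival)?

12

Expected emerging adult offspring = c × s(c):
  c=6: 6 × 0.79 = 4.740
  c=7: 7 × 0.74 = 5.180
  c=8: 8 × 0.68 = 5.440
  c=9: 9 × 0.62 = 5.580
  c=10: 10 × 0.56 = 5.600
  c=11: 11 × 0.53 = 5.830
  c=12: 12 × 0.51 = 6.120
  c=13: 13 × 0.44 = 5.720
Maximum at c = 12 (6.120 emerging adult offspring).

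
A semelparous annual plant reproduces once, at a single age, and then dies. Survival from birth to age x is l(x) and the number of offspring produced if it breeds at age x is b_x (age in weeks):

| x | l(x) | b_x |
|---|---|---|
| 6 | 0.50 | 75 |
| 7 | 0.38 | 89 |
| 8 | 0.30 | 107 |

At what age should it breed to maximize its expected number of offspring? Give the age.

Expected offspring if breeding at age x = l(x) × b_x:
  age 6: 0.50 × 75 = 37.500
  age 7: 0.38 × 89 = 33.820
  age 8: 0.30 × 107 = 32.100
Maximum at age 6 (37.500).

6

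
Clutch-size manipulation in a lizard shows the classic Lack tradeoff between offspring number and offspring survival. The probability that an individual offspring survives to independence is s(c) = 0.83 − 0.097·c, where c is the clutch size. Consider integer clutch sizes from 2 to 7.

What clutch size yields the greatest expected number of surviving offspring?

4

Expected surviving offspring = c × s(c):
  c=2: 2 × 0.636 = 1.272
  c=3: 3 × 0.539 = 1.617
  c=4: 4 × 0.442 = 1.768
  c=5: 5 × 0.345 = 1.725
  c=6: 6 × 0.248 = 1.488
  c=7: 7 × 0.151 = 1.057
Maximum at c = 4 (1.768 surviving offspring).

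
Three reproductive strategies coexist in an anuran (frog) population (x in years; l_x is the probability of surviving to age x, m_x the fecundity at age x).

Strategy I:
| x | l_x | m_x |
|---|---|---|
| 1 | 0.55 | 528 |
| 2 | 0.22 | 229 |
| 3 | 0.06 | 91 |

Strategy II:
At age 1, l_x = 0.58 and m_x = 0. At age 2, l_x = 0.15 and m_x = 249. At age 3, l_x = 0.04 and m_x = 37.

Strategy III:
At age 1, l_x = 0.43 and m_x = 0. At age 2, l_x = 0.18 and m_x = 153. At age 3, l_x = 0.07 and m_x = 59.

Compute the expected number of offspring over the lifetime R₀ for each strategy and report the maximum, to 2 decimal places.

346.24

Strategy I: R₀ = 0.55×528 + 0.22×229 + 0.06×91 = 346.2400
Strategy II: R₀ = 0.58×0 + 0.15×249 + 0.04×37 = 38.8300
Strategy III: R₀ = 0.43×0 + 0.18×153 + 0.07×59 = 31.6700
Highest R₀: strategy I with 346.2400.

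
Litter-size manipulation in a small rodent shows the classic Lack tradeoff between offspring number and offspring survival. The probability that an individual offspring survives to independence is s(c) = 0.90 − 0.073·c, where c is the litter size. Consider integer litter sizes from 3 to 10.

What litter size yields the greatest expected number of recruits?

Expected recruits = c × s(c):
  c=3: 3 × 0.681 = 2.043
  c=4: 4 × 0.608 = 2.432
  c=5: 5 × 0.535 = 2.675
  c=6: 6 × 0.462 = 2.772
  c=7: 7 × 0.389 = 2.723
  c=8: 8 × 0.316 = 2.528
  c=9: 9 × 0.243 = 2.187
  c=10: 10 × 0.170 = 1.700
Maximum at c = 6 (2.772 recruits).

6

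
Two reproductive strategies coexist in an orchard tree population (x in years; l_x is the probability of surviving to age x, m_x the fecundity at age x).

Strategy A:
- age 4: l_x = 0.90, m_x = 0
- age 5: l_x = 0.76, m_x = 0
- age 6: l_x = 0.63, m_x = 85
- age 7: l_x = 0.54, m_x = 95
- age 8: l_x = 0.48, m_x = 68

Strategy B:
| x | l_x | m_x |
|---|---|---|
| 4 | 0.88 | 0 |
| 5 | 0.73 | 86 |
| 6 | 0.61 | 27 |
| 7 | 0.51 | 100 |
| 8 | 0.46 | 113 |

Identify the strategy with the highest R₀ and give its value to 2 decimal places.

Strategy A: R₀ = 0.90×0 + 0.76×0 + 0.63×85 + 0.54×95 + 0.48×68 = 137.4900
Strategy B: R₀ = 0.88×0 + 0.73×86 + 0.61×27 + 0.51×100 + 0.46×113 = 182.2300
Highest R₀: strategy B with 182.2300.

182.23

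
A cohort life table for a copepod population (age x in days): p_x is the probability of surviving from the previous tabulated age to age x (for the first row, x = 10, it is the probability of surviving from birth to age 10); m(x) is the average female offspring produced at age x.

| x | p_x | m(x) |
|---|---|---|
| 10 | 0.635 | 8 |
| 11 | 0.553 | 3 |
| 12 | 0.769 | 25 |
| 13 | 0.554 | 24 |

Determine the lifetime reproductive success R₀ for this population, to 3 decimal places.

Survivorship from birth: l_x = p_10·p_11·…·p_x.
  l_10 = 0.63500
  l_11 = 0.35116
  l_12 = 0.27004
  l_13 = 0.14960
R₀ = Σ l_x m(x):
  age 10: 0.63500 × 8 = 5.0800
  age 11: 0.35116 × 3 = 1.0535
  age 12: 0.27004 × 25 = 6.7510
  age 13: 0.14960 × 24 = 3.5904
R₀ = 5.0800 + 1.0535 + 6.7510 + 3.5904 = 16.4749

16.475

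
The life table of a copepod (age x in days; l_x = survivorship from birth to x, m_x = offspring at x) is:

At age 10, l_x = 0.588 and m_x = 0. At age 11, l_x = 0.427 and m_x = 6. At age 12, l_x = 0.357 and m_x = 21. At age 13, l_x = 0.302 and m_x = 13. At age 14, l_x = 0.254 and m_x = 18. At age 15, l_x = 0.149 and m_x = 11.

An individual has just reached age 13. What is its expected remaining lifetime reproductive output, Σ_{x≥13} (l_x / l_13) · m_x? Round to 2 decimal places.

l_13 = 0.302. Conditional survival from age 13 to x is l_x / l_13.
  x=13: (0.302/0.302) × 13 = 13.0000
  x=14: (0.254/0.302) × 18 = 15.1391
  x=15: (0.149/0.302) × 11 = 5.4272
Sum = 13.0000 + 15.1391 + 5.4272 = 33.5662

33.57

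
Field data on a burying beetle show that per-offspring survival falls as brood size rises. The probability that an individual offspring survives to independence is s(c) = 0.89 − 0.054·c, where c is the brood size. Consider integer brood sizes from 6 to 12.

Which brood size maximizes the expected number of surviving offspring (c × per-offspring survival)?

Expected surviving offspring = c × s(c):
  c=6: 6 × 0.566 = 3.396
  c=7: 7 × 0.512 = 3.584
  c=8: 8 × 0.458 = 3.664
  c=9: 9 × 0.404 = 3.636
  c=10: 10 × 0.350 = 3.500
  c=11: 11 × 0.296 = 3.256
  c=12: 12 × 0.242 = 2.904
Maximum at c = 8 (3.664 surviving offspring).

8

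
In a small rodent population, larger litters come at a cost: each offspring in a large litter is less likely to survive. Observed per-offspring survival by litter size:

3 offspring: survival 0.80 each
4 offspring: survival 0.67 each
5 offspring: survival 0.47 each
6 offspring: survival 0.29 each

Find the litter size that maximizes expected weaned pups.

Expected weaned pups = c × s(c):
  c=3: 3 × 0.80 = 2.400
  c=4: 4 × 0.67 = 2.680
  c=5: 5 × 0.47 = 2.350
  c=6: 6 × 0.29 = 1.740
Maximum at c = 4 (2.680 weaned pups).

4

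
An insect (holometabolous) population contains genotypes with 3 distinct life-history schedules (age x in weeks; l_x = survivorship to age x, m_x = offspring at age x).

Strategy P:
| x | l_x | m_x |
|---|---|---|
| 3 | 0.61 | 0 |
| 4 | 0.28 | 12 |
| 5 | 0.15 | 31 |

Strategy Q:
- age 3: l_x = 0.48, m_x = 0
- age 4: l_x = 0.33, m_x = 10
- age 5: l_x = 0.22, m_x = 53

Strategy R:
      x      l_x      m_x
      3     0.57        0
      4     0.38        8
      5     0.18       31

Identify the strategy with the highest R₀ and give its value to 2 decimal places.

Strategy P: R₀ = 0.61×0 + 0.28×12 + 0.15×31 = 8.0100
Strategy Q: R₀ = 0.48×0 + 0.33×10 + 0.22×53 = 14.9600
Strategy R: R₀ = 0.57×0 + 0.38×8 + 0.18×31 = 8.6200
Highest R₀: strategy Q with 14.9600.

14.96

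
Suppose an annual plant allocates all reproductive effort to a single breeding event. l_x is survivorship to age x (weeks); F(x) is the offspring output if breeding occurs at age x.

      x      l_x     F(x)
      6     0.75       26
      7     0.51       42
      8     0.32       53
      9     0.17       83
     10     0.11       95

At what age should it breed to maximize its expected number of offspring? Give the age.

7

Expected offspring if breeding at age x = l_x × F(x):
  age 6: 0.75 × 26 = 19.500
  age 7: 0.51 × 42 = 21.420
  age 8: 0.32 × 53 = 16.960
  age 9: 0.17 × 83 = 14.110
  age 10: 0.11 × 95 = 10.450
Maximum at age 7 (21.420).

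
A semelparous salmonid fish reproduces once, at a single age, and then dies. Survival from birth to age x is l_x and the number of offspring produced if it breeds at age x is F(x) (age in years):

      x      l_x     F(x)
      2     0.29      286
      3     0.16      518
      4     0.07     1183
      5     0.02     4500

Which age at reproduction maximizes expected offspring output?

Expected offspring if breeding at age x = l_x × F(x):
  age 2: 0.29 × 286 = 82.940
  age 3: 0.16 × 518 = 82.880
  age 4: 0.07 × 1183 = 82.810
  age 5: 0.02 × 4500 = 90.000
Maximum at age 5 (90.000).

5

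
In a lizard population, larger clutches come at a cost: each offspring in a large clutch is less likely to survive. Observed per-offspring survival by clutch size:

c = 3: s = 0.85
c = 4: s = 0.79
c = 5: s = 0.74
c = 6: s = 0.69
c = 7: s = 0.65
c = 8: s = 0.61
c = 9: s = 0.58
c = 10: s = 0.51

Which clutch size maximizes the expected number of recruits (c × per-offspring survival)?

9

Expected recruits = c × s(c):
  c=3: 3 × 0.85 = 2.550
  c=4: 4 × 0.79 = 3.160
  c=5: 5 × 0.74 = 3.700
  c=6: 6 × 0.69 = 4.140
  c=7: 7 × 0.65 = 4.550
  c=8: 8 × 0.61 = 4.880
  c=9: 9 × 0.58 = 5.220
  c=10: 10 × 0.51 = 5.100
Maximum at c = 9 (5.220 recruits).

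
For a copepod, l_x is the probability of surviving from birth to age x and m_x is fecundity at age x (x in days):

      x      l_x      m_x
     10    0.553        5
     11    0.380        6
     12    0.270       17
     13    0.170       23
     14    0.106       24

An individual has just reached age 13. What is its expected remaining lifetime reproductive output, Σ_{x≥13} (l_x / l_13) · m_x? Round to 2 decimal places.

37.96

l_13 = 0.170. Conditional survival from age 13 to x is l_x / l_13.
  x=13: (0.170/0.170) × 23 = 23.0000
  x=14: (0.106/0.170) × 24 = 14.9647
Sum = 23.0000 + 14.9647 = 37.9647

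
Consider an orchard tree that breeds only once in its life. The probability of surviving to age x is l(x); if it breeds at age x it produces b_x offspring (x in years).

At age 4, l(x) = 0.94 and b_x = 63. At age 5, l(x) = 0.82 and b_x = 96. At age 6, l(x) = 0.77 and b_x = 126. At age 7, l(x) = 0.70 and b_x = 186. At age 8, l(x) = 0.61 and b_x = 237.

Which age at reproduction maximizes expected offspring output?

8

Expected offspring if breeding at age x = l(x) × b_x:
  age 4: 0.94 × 63 = 59.220
  age 5: 0.82 × 96 = 78.720
  age 6: 0.77 × 126 = 97.020
  age 7: 0.70 × 186 = 130.200
  age 8: 0.61 × 237 = 144.570
Maximum at age 8 (144.570).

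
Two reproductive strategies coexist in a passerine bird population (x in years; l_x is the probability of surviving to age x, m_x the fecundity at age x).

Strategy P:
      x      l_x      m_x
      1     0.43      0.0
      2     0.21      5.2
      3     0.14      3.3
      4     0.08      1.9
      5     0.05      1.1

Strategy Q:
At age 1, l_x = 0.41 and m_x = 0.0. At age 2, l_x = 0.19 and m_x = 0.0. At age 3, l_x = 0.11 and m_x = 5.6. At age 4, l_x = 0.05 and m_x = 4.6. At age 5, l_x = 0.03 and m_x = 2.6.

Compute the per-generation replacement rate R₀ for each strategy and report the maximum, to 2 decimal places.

Strategy P: R₀ = 0.43×0.0 + 0.21×5.2 + 0.14×3.3 + 0.08×1.9 + 0.05×1.1 = 1.7610
Strategy Q: R₀ = 0.41×0.0 + 0.19×0.0 + 0.11×5.6 + 0.05×4.6 + 0.03×2.6 = 0.9240
Highest R₀: strategy P with 1.7610.

1.76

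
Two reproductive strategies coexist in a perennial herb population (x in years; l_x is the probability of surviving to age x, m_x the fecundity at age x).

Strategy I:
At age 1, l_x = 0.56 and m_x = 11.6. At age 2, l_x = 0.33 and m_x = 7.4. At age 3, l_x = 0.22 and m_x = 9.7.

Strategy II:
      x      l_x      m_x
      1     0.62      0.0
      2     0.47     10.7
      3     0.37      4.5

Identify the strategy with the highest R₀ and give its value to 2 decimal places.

11.07

Strategy I: R₀ = 0.56×11.6 + 0.33×7.4 + 0.22×9.7 = 11.0720
Strategy II: R₀ = 0.62×0.0 + 0.47×10.7 + 0.37×4.5 = 6.6940
Highest R₀: strategy I with 11.0720.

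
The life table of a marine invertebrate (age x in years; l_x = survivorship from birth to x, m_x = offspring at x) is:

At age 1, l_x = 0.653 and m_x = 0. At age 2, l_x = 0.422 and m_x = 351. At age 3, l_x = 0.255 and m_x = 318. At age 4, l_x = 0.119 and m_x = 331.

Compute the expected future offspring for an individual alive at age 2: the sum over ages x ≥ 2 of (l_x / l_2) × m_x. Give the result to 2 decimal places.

636.50

l_2 = 0.422. Conditional survival from age 2 to x is l_x / l_2.
  x=2: (0.422/0.422) × 351 = 351.0000
  x=3: (0.255/0.422) × 318 = 192.1564
  x=4: (0.119/0.422) × 331 = 93.3389
Sum = 351.0000 + 192.1564 + 93.3389 = 636.4953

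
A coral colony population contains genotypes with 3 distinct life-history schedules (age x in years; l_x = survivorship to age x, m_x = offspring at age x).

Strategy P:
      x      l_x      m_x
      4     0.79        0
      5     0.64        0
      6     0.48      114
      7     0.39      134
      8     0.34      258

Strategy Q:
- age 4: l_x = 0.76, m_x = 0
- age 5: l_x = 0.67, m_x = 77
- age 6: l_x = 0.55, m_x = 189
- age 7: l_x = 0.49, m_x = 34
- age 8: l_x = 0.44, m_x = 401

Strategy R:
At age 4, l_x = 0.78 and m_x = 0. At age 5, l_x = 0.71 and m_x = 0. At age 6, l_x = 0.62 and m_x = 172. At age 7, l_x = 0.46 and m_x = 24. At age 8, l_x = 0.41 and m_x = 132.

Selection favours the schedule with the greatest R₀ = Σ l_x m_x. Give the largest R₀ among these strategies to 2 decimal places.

Strategy P: R₀ = 0.79×0 + 0.64×0 + 0.48×114 + 0.39×134 + 0.34×258 = 194.7000
Strategy Q: R₀ = 0.76×0 + 0.67×77 + 0.55×189 + 0.49×34 + 0.44×401 = 348.6400
Strategy R: R₀ = 0.78×0 + 0.71×0 + 0.62×172 + 0.46×24 + 0.41×132 = 171.8000
Highest R₀: strategy Q with 348.6400.

348.64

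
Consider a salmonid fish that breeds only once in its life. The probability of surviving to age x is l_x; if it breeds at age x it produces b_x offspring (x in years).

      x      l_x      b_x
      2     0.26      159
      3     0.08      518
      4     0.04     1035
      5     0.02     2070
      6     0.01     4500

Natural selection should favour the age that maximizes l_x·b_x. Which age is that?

Expected offspring if breeding at age x = l_x × b_x:
  age 2: 0.26 × 159 = 41.340
  age 3: 0.08 × 518 = 41.440
  age 4: 0.04 × 1035 = 41.400
  age 5: 0.02 × 2070 = 41.400
  age 6: 0.01 × 4500 = 45.000
Maximum at age 6 (45.000).

6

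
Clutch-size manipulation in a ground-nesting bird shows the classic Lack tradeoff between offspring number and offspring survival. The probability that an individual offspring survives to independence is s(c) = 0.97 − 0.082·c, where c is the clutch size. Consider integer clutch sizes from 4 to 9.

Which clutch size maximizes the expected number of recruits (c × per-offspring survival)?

6

Expected recruits = c × s(c):
  c=4: 4 × 0.642 = 2.568
  c=5: 5 × 0.560 = 2.800
  c=6: 6 × 0.478 = 2.868
  c=7: 7 × 0.396 = 2.772
  c=8: 8 × 0.314 = 2.512
  c=9: 9 × 0.232 = 2.088
Maximum at c = 6 (2.868 recruits).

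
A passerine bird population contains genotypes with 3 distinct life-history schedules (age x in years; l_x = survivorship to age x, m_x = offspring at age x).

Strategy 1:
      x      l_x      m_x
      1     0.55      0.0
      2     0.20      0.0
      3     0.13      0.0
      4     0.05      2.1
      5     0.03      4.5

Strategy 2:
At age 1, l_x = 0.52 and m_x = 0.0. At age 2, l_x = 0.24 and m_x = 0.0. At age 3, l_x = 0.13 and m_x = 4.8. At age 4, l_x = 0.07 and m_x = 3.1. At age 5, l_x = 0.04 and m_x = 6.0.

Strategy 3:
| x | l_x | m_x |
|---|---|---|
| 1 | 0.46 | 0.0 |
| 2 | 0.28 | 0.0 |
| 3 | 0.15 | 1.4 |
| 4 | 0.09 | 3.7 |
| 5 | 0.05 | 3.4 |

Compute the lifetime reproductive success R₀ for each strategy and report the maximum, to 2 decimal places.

Strategy 1: R₀ = 0.55×0.0 + 0.20×0.0 + 0.13×0.0 + 0.05×2.1 + 0.03×4.5 = 0.2400
Strategy 2: R₀ = 0.52×0.0 + 0.24×0.0 + 0.13×4.8 + 0.07×3.1 + 0.04×6.0 = 1.0810
Strategy 3: R₀ = 0.46×0.0 + 0.28×0.0 + 0.15×1.4 + 0.09×3.7 + 0.05×3.4 = 0.7130
Highest R₀: strategy 2 with 1.0810.

1.08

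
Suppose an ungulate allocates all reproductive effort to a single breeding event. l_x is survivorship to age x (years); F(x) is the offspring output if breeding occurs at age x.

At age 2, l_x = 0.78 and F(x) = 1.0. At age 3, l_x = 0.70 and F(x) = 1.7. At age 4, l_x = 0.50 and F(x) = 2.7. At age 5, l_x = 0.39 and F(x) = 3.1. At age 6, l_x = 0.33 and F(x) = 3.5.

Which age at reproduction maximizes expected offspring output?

Expected offspring if breeding at age x = l_x × F(x):
  age 2: 0.78 × 1.0 = 0.780
  age 3: 0.70 × 1.7 = 1.190
  age 4: 0.50 × 2.7 = 1.350
  age 5: 0.39 × 3.1 = 1.209
  age 6: 0.33 × 3.5 = 1.155
Maximum at age 4 (1.350).

4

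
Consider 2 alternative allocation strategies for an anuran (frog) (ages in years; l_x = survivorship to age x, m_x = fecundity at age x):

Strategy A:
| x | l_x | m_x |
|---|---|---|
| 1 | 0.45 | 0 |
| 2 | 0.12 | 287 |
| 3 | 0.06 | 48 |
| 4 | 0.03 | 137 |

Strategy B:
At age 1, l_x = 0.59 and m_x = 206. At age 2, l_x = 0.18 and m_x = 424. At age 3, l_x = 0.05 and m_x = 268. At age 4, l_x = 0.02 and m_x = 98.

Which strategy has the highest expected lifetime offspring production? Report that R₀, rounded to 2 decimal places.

213.22

Strategy A: R₀ = 0.45×0 + 0.12×287 + 0.06×48 + 0.03×137 = 41.4300
Strategy B: R₀ = 0.59×206 + 0.18×424 + 0.05×268 + 0.02×98 = 213.2200
Highest R₀: strategy B with 213.2200.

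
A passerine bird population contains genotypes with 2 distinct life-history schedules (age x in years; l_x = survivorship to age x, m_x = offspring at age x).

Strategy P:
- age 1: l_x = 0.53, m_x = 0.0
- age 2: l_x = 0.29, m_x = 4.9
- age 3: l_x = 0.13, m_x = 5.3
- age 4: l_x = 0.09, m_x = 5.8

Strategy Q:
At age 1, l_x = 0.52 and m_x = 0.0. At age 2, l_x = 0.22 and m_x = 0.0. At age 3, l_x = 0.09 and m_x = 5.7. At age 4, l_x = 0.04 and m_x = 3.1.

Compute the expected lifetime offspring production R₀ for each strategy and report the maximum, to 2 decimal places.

Strategy P: R₀ = 0.53×0.0 + 0.29×4.9 + 0.13×5.3 + 0.09×5.8 = 2.6320
Strategy Q: R₀ = 0.52×0.0 + 0.22×0.0 + 0.09×5.7 + 0.04×3.1 = 0.6370
Highest R₀: strategy P with 2.6320.

2.63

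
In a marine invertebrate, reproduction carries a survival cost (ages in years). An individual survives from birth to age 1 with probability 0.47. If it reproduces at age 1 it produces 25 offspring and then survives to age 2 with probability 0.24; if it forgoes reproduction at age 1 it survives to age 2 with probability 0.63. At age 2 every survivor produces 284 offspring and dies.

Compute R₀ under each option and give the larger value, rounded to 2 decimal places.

breed at age 1: R₀ = 0.47 × (25 + 0.24 × 284) = 0.47 × 93.1600 = 43.7852
delay to age 2: R₀ = 0.47 × (0.63 × 284) = 0.47 × 178.9200 = 84.0924
Higher: delay to age 2 (84.0924).

84.09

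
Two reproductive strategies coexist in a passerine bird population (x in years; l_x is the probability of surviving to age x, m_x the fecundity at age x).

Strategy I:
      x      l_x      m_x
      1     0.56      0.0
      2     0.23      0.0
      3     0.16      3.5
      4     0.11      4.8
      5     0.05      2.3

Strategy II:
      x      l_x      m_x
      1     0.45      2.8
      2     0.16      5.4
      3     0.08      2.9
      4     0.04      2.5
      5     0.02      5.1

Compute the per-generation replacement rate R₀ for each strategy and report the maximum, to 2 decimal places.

Strategy I: R₀ = 0.56×0.0 + 0.23×0.0 + 0.16×3.5 + 0.11×4.8 + 0.05×2.3 = 1.2030
Strategy II: R₀ = 0.45×2.8 + 0.16×5.4 + 0.08×2.9 + 0.04×2.5 + 0.02×5.1 = 2.5580
Highest R₀: strategy II with 2.5580.

2.56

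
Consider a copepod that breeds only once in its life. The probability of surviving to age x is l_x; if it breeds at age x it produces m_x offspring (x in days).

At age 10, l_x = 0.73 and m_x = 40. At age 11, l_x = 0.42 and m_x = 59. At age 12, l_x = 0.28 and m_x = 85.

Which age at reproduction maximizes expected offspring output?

10

Expected offspring if breeding at age x = l_x × m_x:
  age 10: 0.73 × 40 = 29.200
  age 11: 0.42 × 59 = 24.780
  age 12: 0.28 × 85 = 23.800
Maximum at age 10 (29.200).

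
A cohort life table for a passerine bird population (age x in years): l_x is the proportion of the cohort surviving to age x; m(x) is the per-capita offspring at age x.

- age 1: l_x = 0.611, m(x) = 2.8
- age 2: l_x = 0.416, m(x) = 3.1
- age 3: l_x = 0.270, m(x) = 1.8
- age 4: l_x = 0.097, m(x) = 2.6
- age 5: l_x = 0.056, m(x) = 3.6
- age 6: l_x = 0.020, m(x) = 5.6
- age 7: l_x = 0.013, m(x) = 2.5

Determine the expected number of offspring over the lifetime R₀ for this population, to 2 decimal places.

4.08

R₀ = Σ l_x m(x):
  age 1: 0.611 × 2.8 = 1.7108
  age 2: 0.416 × 3.1 = 1.2896
  age 3: 0.270 × 1.8 = 0.4860
  age 4: 0.097 × 2.6 = 0.2522
  age 5: 0.056 × 3.6 = 0.2016
  age 6: 0.020 × 5.6 = 0.1120
  age 7: 0.013 × 2.5 = 0.0325
R₀ = 1.7108 + 1.2896 + 0.4860 + 0.2522 + 0.2016 + 0.1120 + 0.0325 = 4.0847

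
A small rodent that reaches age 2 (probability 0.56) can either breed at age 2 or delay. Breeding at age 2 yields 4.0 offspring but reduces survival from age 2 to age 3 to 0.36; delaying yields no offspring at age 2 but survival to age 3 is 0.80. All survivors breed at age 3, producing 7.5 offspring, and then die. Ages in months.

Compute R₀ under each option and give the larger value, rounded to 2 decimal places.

3.75

breed at age 2: R₀ = 0.56 × (4.0 + 0.36 × 7.5) = 0.56 × 6.7000 = 3.7520
delay to age 3: R₀ = 0.56 × (0.80 × 7.5) = 0.56 × 6.0000 = 3.3600
Higher: breed at age 2 (3.7520).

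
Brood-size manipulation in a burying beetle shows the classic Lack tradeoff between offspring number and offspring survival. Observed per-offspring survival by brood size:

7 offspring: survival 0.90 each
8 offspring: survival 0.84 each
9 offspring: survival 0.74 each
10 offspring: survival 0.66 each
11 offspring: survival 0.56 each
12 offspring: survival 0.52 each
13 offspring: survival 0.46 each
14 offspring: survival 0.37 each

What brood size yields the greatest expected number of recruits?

Expected recruits = c × s(c):
  c=7: 7 × 0.90 = 6.300
  c=8: 8 × 0.84 = 6.720
  c=9: 9 × 0.74 = 6.660
  c=10: 10 × 0.66 = 6.600
  c=11: 11 × 0.56 = 6.160
  c=12: 12 × 0.52 = 6.240
  c=13: 13 × 0.46 = 5.980
  c=14: 14 × 0.37 = 5.180
Maximum at c = 8 (6.720 recruits).

8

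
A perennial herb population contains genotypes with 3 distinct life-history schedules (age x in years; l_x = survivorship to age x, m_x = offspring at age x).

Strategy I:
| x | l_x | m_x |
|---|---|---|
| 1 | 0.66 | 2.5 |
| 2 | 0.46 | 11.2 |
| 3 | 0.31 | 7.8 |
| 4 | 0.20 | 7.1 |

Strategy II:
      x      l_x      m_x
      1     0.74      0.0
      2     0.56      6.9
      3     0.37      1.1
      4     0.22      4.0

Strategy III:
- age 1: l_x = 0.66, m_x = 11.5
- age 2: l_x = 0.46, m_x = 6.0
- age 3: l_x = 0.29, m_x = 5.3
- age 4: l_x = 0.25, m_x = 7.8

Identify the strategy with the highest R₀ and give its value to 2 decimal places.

13.84

Strategy I: R₀ = 0.66×2.5 + 0.46×11.2 + 0.31×7.8 + 0.20×7.1 = 10.6400
Strategy II: R₀ = 0.74×0.0 + 0.56×6.9 + 0.37×1.1 + 0.22×4.0 = 5.1510
Strategy III: R₀ = 0.66×11.5 + 0.46×6.0 + 0.29×5.3 + 0.25×7.8 = 13.8370
Highest R₀: strategy III with 13.8370.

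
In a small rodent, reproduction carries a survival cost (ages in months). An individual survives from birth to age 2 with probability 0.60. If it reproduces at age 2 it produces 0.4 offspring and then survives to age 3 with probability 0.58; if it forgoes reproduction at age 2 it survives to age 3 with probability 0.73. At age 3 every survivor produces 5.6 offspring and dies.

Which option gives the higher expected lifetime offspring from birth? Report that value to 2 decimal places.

breed at age 2: R₀ = 0.60 × (0.4 + 0.58 × 5.6) = 0.60 × 3.6480 = 2.1888
delay to age 3: R₀ = 0.60 × (0.73 × 5.6) = 0.60 × 4.0880 = 2.4528
Higher: delay to age 3 (2.4528).

2.45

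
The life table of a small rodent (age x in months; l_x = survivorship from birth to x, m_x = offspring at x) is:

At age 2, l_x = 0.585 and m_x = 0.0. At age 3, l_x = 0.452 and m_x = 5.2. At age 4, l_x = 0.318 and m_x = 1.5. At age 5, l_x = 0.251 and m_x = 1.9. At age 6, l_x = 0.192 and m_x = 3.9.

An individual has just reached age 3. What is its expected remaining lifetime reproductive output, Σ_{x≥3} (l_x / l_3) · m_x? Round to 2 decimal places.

8.97

l_3 = 0.452. Conditional survival from age 3 to x is l_x / l_3.
  x=3: (0.452/0.452) × 5.2 = 5.2000
  x=4: (0.318/0.452) × 1.5 = 1.0553
  x=5: (0.251/0.452) × 1.9 = 1.0551
  x=6: (0.192/0.452) × 3.9 = 1.6566
Sum = 5.2000 + 1.0553 + 1.0551 + 1.6566 = 8.9670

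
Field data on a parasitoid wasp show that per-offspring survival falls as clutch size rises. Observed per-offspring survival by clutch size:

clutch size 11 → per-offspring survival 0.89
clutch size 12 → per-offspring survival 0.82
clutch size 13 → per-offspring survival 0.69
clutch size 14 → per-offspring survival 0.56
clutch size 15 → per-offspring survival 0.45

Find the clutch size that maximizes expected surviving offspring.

Expected surviving offspring = c × s(c):
  c=11: 11 × 0.89 = 9.790
  c=12: 12 × 0.82 = 9.840
  c=13: 13 × 0.69 = 8.970
  c=14: 14 × 0.56 = 7.840
  c=15: 15 × 0.45 = 6.750
Maximum at c = 12 (9.840 surviving offspring).

12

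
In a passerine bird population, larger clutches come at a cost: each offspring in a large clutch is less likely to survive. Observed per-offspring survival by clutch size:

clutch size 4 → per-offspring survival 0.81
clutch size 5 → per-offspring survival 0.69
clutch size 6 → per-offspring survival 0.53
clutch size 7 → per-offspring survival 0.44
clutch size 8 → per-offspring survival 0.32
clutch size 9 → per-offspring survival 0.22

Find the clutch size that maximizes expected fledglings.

Expected fledglings = c × s(c):
  c=4: 4 × 0.81 = 3.240
  c=5: 5 × 0.69 = 3.450
  c=6: 6 × 0.53 = 3.180
  c=7: 7 × 0.44 = 3.080
  c=8: 8 × 0.32 = 2.560
  c=9: 9 × 0.22 = 1.980
Maximum at c = 5 (3.450 fledglings).

5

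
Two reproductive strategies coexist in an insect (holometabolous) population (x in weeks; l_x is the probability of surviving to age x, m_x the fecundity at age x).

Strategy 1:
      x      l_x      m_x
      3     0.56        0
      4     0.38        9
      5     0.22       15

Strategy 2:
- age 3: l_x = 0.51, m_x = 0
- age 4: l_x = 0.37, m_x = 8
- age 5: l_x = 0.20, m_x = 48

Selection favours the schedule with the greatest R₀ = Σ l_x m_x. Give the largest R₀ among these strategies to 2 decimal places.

Strategy 1: R₀ = 0.56×0 + 0.38×9 + 0.22×15 = 6.7200
Strategy 2: R₀ = 0.51×0 + 0.37×8 + 0.20×48 = 12.5600
Highest R₀: strategy 2 with 12.5600.

12.56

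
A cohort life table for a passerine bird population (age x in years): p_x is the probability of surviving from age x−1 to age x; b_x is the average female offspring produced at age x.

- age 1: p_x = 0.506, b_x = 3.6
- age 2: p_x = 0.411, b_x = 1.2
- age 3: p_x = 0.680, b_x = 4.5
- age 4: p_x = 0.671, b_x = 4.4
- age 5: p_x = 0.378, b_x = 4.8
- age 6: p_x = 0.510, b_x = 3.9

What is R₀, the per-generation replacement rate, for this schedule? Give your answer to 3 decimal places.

3.369

Survivorship from birth: l_x = p_1·p_2·…·p_x.
  l_1 = 0.50600
  l_2 = 0.20797
  l_3 = 0.14142
  l_4 = 0.09489
  l_5 = 0.03587
  l_6 = 0.01829
R₀ = Σ l_x b_x:
  age 1: 0.50600 × 3.6 = 1.8216
  age 2: 0.20797 × 1.2 = 0.2496
  age 3: 0.14142 × 4.5 = 0.6364
  age 4: 0.09489 × 4.4 = 0.4175
  age 5: 0.03587 × 4.8 = 0.1722
  age 6: 0.01829 × 3.9 = 0.0713
R₀ = 1.8216 + 0.2496 + 0.6364 + 0.4175 + 0.1722 + 0.0713 = 3.3686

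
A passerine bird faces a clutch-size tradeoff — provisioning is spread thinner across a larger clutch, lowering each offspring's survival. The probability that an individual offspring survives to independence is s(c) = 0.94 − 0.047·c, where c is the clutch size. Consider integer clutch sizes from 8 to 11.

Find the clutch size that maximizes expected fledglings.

Expected fledglings = c × s(c):
  c=8: 8 × 0.564 = 4.512
  c=9: 9 × 0.517 = 4.653
  c=10: 10 × 0.470 = 4.700
  c=11: 11 × 0.423 = 4.653
Maximum at c = 10 (4.700 fledglings).

10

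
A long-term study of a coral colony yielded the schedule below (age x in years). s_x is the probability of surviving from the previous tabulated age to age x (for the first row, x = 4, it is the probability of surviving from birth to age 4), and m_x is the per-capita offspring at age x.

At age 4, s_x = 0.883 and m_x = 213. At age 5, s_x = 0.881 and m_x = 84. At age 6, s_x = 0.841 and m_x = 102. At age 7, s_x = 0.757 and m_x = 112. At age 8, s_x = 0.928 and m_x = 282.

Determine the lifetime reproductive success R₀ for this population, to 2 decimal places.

Survivorship from birth: l_x = s_4·s_5·…·s_x.
  l_4 = 0.88300
  l_5 = 0.77792
  l_6 = 0.65423
  l_7 = 0.49525
  l_8 = 0.45960
R₀ = Σ l_x m_x:
  age 4: 0.88300 × 213 = 188.0790
  age 5: 0.77792 × 84 = 65.3453
  age 6: 0.65423 × 102 = 66.7315
  age 7: 0.49525 × 112 = 55.4680
  age 8: 0.45960 × 282 = 129.6072
R₀ = 188.0790 + 65.3453 + 66.7315 + 55.4680 + 129.6072 = 505.2309

505.23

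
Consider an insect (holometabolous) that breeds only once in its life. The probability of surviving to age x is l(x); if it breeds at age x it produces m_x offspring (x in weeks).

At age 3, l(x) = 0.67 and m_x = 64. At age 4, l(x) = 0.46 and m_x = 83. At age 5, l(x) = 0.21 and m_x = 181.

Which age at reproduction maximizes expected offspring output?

Expected offspring if breeding at age x = l(x) × m_x:
  age 3: 0.67 × 64 = 42.880
  age 4: 0.46 × 83 = 38.180
  age 5: 0.21 × 181 = 38.010
Maximum at age 3 (42.880).

3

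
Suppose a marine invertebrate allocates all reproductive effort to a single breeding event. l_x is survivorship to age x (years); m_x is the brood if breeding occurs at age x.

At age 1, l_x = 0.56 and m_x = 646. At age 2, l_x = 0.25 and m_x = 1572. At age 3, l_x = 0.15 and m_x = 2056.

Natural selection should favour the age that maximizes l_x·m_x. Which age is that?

2

Expected offspring if breeding at age x = l_x × m_x:
  age 1: 0.56 × 646 = 361.760
  age 2: 0.25 × 1572 = 393.000
  age 3: 0.15 × 2056 = 308.400
Maximum at age 2 (393.000).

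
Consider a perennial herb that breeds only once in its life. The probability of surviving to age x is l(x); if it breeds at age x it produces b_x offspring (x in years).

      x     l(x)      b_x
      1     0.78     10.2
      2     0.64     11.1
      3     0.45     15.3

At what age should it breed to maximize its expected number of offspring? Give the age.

Expected offspring if breeding at age x = l(x) × b_x:
  age 1: 0.78 × 10.2 = 7.956
  age 2: 0.64 × 11.1 = 7.104
  age 3: 0.45 × 15.3 = 6.885
Maximum at age 1 (7.956).

1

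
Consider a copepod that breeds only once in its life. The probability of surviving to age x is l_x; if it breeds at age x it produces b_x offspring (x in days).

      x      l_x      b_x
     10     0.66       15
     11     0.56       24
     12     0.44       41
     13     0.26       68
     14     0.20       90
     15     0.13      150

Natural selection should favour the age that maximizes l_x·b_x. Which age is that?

Expected offspring if breeding at age x = l_x × b_x:
  age 10: 0.66 × 15 = 9.900
  age 11: 0.56 × 24 = 13.440
  age 12: 0.44 × 41 = 18.040
  age 13: 0.26 × 68 = 17.680
  age 14: 0.20 × 90 = 18.000
  age 15: 0.13 × 150 = 19.500
Maximum at age 15 (19.500).

15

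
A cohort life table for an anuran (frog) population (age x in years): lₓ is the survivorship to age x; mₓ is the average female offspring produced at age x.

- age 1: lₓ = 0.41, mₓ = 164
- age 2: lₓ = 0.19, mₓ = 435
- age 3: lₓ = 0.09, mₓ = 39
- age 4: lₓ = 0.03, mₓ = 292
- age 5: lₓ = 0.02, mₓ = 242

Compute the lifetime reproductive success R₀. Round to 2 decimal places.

R₀ = Σ lₓ mₓ:
  age 1: 0.41 × 164 = 67.2400
  age 2: 0.19 × 435 = 82.6500
  age 3: 0.09 × 39 = 3.5100
  age 4: 0.03 × 292 = 8.7600
  age 5: 0.02 × 242 = 4.8400
R₀ = 67.2400 + 82.6500 + 3.5100 + 8.7600 + 4.8400 = 167.0000

167.00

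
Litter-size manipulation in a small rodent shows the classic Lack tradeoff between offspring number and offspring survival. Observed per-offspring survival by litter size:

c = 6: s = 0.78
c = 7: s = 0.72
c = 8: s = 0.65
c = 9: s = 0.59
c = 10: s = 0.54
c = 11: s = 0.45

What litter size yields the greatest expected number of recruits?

Expected recruits = c × s(c):
  c=6: 6 × 0.78 = 4.680
  c=7: 7 × 0.72 = 5.040
  c=8: 8 × 0.65 = 5.200
  c=9: 9 × 0.59 = 5.310
  c=10: 10 × 0.54 = 5.400
  c=11: 11 × 0.45 = 4.950
Maximum at c = 10 (5.400 recruits).

10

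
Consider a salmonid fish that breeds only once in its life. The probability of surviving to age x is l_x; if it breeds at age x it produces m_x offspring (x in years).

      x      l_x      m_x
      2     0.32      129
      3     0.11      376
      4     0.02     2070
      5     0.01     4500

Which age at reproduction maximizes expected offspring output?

Expected offspring if breeding at age x = l_x × m_x:
  age 2: 0.32 × 129 = 41.280
  age 3: 0.11 × 376 = 41.360
  age 4: 0.02 × 2070 = 41.400
  age 5: 0.01 × 4500 = 45.000
Maximum at age 5 (45.000).

5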